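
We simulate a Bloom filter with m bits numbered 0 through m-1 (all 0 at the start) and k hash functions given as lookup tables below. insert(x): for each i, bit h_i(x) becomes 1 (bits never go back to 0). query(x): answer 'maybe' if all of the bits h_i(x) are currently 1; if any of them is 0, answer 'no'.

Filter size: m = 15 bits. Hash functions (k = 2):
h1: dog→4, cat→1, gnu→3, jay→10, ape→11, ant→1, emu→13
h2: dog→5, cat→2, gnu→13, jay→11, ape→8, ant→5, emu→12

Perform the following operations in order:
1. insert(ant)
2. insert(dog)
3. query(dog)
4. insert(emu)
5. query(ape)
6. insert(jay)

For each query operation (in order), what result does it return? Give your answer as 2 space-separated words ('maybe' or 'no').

Start: bits=000000000000000
Op 1: insert ant -> sets bits 1 5 -> bits=010001000000000
Op 2: insert dog -> sets bits 4 5 -> bits=010011000000000
Op 3: query dog -> checks bit4=1, bit5=1 (all 1) -> maybe
Op 4: insert emu -> sets bits 12 13 -> bits=010011000000110
Op 5: query ape -> checks bit8=0, bit11=0 (has a 0) -> no
Op 6: insert jay -> sets bits 10 11 -> bits=010011000011110
Query results in order: maybe no

Answer: maybe no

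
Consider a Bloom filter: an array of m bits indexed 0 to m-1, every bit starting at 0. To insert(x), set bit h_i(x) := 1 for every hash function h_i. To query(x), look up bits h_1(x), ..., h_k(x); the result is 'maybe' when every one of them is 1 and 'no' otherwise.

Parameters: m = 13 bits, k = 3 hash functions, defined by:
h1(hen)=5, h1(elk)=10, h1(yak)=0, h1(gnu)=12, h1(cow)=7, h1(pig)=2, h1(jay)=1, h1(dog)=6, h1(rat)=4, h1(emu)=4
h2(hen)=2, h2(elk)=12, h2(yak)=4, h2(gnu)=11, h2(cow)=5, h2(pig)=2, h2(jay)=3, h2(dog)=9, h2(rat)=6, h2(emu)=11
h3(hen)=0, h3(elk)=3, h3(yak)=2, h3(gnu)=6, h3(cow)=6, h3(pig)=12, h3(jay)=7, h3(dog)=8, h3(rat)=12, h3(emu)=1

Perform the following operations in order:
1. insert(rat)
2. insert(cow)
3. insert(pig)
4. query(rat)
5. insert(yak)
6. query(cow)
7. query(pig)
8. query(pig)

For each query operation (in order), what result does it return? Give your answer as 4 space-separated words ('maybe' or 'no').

Start: bits=0000000000000
Op 1: insert rat -> sets bits 4 6 12 -> bits=0000101000001
Op 2: insert cow -> sets bits 5 6 7 -> bits=0000111100001
Op 3: insert pig -> sets bits 2 12 -> bits=0010111100001
Op 4: query rat -> checks bit4=1, bit6=1, bit12=1 (all 1) -> maybe
Op 5: insert yak -> sets bits 0 2 4 -> bits=1010111100001
Op 6: query cow -> checks bit5=1, bit6=1, bit7=1 (all 1) -> maybe
Op 7: query pig -> checks bit2=1, bit12=1 (all 1) -> maybe
Op 8: query pig -> checks bit2=1, bit12=1 (all 1) -> maybe
Query results in order: maybe maybe maybe maybe

Answer: maybe maybe maybe maybe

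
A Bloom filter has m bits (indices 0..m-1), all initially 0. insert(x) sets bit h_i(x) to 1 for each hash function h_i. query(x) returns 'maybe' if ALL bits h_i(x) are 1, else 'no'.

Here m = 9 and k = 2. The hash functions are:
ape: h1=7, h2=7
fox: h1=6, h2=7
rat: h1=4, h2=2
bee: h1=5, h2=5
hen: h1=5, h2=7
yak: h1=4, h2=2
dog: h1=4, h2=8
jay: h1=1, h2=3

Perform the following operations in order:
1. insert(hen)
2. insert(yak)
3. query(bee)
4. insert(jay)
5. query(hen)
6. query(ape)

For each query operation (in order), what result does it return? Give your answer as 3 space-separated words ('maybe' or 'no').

Start: bits=000000000
Op 1: insert hen -> sets bits 5 7 -> bits=000001010
Op 2: insert yak -> sets bits 2 4 -> bits=001011010
Op 3: query bee -> checks bit5=1 (all 1) -> maybe
Op 4: insert jay -> sets bits 1 3 -> bits=011111010
Op 5: query hen -> checks bit5=1, bit7=1 (all 1) -> maybe
Op 6: query ape -> checks bit7=1 (all 1) -> maybe
Query results in order: maybe maybe maybe

Answer: maybe maybe maybe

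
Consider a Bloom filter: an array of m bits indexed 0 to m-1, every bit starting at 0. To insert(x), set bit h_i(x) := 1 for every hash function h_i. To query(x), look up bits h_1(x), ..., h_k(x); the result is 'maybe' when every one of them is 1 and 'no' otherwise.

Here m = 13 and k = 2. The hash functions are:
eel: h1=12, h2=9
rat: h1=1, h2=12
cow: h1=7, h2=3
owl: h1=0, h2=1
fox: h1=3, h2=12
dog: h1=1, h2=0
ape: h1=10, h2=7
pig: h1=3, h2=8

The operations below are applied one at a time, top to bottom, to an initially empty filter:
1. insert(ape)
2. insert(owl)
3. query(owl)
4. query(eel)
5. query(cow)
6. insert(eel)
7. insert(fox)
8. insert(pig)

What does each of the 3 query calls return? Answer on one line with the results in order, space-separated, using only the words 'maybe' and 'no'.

Start: bits=0000000000000
Op 1: insert ape -> sets bits 7 10 -> bits=0000000100100
Op 2: insert owl -> sets bits 0 1 -> bits=1100000100100
Op 3: query owl -> checks bit0=1, bit1=1 (all 1) -> maybe
Op 4: query eel -> checks bit9=0, bit12=0 (has a 0) -> no
Op 5: query cow -> checks bit3=0, bit7=1 (has a 0) -> no
Op 6: insert eel -> sets bits 9 12 -> bits=1100000101101
Op 7: insert fox -> sets bits 3 12 -> bits=1101000101101
Op 8: insert pig -> sets bits 3 8 -> bits=1101000111101
Query results in order: maybe no no

Answer: maybe no no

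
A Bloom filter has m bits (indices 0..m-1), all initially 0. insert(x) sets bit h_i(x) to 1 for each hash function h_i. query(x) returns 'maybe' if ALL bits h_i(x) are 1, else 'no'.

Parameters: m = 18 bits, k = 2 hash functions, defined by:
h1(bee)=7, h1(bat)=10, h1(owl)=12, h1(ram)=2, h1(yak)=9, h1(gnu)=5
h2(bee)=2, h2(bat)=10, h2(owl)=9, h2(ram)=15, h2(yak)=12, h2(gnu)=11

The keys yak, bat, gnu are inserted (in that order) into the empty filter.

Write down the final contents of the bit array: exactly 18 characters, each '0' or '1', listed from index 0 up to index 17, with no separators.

Start: bits=000000000000000000
After insert 'yak': sets bits 9 12 -> bits=000000000100100000
After insert 'bat': sets bits 10 -> bits=000000000110100000
After insert 'gnu': sets bits 5 11 -> bits=000001000111100000

Answer: 000001000111100000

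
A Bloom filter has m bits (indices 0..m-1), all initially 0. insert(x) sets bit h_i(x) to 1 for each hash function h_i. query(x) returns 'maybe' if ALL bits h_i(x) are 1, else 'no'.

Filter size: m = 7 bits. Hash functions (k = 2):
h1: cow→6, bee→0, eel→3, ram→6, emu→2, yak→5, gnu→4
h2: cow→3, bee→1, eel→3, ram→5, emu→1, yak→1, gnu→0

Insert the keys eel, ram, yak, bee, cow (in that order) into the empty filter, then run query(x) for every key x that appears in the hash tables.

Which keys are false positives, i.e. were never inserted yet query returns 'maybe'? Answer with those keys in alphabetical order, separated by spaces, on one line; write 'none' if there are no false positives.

Start: bits=0000000
After insert 'eel': sets bits 3 -> bits=0001000
After insert 'ram': sets bits 5 6 -> bits=0001011
After insert 'yak': sets bits 1 5 -> bits=0101011
After insert 'bee': sets bits 0 1 -> bits=1101011
After insert 'cow': sets bits 3 6 -> bits=1101011
Not inserted: emu gnu — query each against bits=1101011:
query emu: checks bit1=1, bit2=0 (has a 0) -> no => not a false positive
query gnu: checks bit0=1, bit4=0 (has a 0) -> no => not a false positive
False positives (alphabetical): none

Answer: none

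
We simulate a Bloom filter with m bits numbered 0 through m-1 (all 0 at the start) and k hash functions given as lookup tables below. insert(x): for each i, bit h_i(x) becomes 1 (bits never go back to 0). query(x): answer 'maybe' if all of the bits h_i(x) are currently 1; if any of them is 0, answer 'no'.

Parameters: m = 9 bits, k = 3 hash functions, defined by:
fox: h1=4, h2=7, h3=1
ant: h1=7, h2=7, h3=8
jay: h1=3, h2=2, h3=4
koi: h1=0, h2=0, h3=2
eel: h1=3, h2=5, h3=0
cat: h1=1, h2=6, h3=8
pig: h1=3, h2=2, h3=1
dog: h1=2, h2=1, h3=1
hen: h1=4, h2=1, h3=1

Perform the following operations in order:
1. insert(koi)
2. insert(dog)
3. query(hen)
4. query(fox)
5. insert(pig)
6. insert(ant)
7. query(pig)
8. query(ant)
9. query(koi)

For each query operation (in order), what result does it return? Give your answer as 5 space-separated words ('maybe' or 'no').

Start: bits=000000000
Op 1: insert koi -> sets bits 0 2 -> bits=101000000
Op 2: insert dog -> sets bits 1 2 -> bits=111000000
Op 3: query hen -> checks bit1=1, bit4=0 (has a 0) -> no
Op 4: query fox -> checks bit1=1, bit4=0, bit7=0 (has a 0) -> no
Op 5: insert pig -> sets bits 1 2 3 -> bits=111100000
Op 6: insert ant -> sets bits 7 8 -> bits=111100011
Op 7: query pig -> checks bit1=1, bit2=1, bit3=1 (all 1) -> maybe
Op 8: query ant -> checks bit7=1, bit8=1 (all 1) -> maybe
Op 9: query koi -> checks bit0=1, bit2=1 (all 1) -> maybe
Query results in order: no no maybe maybe maybe

Answer: no no maybe maybe maybe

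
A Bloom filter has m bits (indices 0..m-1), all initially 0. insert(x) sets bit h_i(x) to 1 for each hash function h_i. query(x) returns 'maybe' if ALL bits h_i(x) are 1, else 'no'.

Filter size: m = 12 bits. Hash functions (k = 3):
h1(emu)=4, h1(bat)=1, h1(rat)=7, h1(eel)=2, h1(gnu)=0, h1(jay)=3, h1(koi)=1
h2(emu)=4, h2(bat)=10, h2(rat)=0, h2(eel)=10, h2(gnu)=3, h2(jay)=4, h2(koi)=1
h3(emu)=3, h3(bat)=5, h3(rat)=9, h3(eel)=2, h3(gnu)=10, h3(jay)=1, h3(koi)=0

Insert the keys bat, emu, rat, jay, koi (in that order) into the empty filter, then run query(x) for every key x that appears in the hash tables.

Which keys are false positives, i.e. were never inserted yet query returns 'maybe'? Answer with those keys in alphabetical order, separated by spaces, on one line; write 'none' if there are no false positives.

Answer: gnu

Derivation:
Start: bits=000000000000
After insert 'bat': sets bits 1 5 10 -> bits=010001000010
After insert 'emu': sets bits 3 4 -> bits=010111000010
After insert 'rat': sets bits 0 7 9 -> bits=110111010110
After insert 'jay': sets bits 1 3 4 -> bits=110111010110
After insert 'koi': sets bits 0 1 -> bits=110111010110
Not inserted: eel gnu — query each against bits=110111010110:
query eel: checks bit2=0, bit10=1 (has a 0) -> no => not a false positive
query gnu: checks bit0=1, bit3=1, bit10=1 (all 1) -> maybe => FALSE POSITIVE
False positives (alphabetical): gnu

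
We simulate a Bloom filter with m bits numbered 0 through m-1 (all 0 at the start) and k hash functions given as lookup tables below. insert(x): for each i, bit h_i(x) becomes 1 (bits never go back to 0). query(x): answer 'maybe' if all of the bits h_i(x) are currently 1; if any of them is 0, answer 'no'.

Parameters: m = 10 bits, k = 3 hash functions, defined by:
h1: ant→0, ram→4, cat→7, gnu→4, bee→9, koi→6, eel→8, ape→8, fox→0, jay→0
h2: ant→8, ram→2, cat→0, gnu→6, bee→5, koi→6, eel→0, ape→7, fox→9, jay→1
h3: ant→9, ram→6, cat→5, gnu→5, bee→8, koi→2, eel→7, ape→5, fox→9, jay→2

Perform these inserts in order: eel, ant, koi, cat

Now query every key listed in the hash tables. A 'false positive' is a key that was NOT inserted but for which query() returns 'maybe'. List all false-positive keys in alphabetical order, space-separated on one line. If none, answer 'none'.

Start: bits=0000000000
After insert 'eel': sets bits 0 7 8 -> bits=1000000110
After insert 'ant': sets bits 0 8 9 -> bits=1000000111
After insert 'koi': sets bits 2 6 -> bits=1010001111
After insert 'cat': sets bits 0 5 7 -> bits=1010011111
Not inserted: ape bee fox gnu jay ram — query each against bits=1010011111:
query ape: checks bit5=1, bit7=1, bit8=1 (all 1) -> maybe => FALSE POSITIVE
query bee: checks bit5=1, bit8=1, bit9=1 (all 1) -> maybe => FALSE POSITIVE
query fox: checks bit0=1, bit9=1 (all 1) -> maybe => FALSE POSITIVE
query gnu: checks bit4=0, bit5=1, bit6=1 (has a 0) -> no => not a false positive
query jay: checks bit0=1, bit1=0, bit2=1 (has a 0) -> no => not a false positive
query ram: checks bit2=1, bit4=0, bit6=1 (has a 0) -> no => not a false positive
False positives (alphabetical): ape bee fox

Answer: ape bee fox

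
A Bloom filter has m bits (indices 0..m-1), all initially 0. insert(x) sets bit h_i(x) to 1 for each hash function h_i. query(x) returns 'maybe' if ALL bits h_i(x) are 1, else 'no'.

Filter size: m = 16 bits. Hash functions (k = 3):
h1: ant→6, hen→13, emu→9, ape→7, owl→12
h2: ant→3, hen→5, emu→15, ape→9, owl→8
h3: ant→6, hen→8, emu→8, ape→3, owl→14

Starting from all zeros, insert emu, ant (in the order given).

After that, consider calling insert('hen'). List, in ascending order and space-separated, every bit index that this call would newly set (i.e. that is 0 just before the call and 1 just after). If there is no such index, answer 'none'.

Answer: 5 13

Derivation:
Start: bits=0000000000000000
After insert 'emu': sets bits 8 9 15 -> bits=0000000011000001
After insert 'ant': sets bits 3 6 -> bits=0001001011000001
insert 'hen' would touch bits 5 8 13; currently bit5=0, bit8=1, bit13=0
Bits that are 0 among those (would change 0->1): 5 13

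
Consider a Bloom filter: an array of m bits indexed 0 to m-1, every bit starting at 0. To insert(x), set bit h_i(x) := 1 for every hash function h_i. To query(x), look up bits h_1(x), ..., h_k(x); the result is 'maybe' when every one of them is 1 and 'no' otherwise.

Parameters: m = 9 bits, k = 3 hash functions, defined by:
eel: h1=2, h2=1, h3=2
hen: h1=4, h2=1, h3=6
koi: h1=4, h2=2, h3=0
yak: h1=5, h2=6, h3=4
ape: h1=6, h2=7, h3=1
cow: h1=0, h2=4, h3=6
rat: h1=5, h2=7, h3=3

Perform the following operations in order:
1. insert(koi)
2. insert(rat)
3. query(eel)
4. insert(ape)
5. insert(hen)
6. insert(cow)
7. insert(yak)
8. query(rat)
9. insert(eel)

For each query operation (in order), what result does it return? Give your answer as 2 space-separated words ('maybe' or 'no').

Start: bits=000000000
Op 1: insert koi -> sets bits 0 2 4 -> bits=101010000
Op 2: insert rat -> sets bits 3 5 7 -> bits=101111010
Op 3: query eel -> checks bit1=0, bit2=1 (has a 0) -> no
Op 4: insert ape -> sets bits 1 6 7 -> bits=111111110
Op 5: insert hen -> sets bits 1 4 6 -> bits=111111110
Op 6: insert cow -> sets bits 0 4 6 -> bits=111111110
Op 7: insert yak -> sets bits 4 5 6 -> bits=111111110
Op 8: query rat -> checks bit3=1, bit5=1, bit7=1 (all 1) -> maybe
Op 9: insert eel -> sets bits 1 2 -> bits=111111110
Query results in order: no maybe

Answer: no maybe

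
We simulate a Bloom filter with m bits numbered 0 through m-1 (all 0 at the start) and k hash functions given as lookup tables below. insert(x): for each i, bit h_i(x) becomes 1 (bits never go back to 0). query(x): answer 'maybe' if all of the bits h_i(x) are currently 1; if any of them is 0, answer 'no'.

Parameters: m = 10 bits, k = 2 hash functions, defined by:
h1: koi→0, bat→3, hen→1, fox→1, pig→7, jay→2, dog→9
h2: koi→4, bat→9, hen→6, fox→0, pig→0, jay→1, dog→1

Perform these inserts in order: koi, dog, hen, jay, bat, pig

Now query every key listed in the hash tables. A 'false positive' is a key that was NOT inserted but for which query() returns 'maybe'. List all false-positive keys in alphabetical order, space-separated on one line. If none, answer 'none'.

Answer: fox

Derivation:
Start: bits=0000000000
After insert 'koi': sets bits 0 4 -> bits=1000100000
After insert 'dog': sets bits 1 9 -> bits=1100100001
After insert 'hen': sets bits 1 6 -> bits=1100101001
After insert 'jay': sets bits 1 2 -> bits=1110101001
After insert 'bat': sets bits 3 9 -> bits=1111101001
After insert 'pig': sets bits 0 7 -> bits=1111101101
Not inserted: fox — query each against bits=1111101101:
query fox: checks bit0=1, bit1=1 (all 1) -> maybe => FALSE POSITIVE
False positives (alphabetical): fox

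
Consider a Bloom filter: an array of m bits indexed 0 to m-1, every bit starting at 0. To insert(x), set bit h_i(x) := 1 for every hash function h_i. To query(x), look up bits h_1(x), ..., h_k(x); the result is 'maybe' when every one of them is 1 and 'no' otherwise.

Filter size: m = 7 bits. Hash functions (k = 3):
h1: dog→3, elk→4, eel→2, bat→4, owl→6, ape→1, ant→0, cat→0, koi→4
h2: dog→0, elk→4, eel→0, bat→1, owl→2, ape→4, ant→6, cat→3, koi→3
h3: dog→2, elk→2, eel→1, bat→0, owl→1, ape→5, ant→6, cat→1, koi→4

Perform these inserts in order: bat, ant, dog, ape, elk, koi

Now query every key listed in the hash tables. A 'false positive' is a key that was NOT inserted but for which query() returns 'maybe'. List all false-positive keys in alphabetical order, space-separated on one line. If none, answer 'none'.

Answer: cat eel owl

Derivation:
Start: bits=0000000
After insert 'bat': sets bits 0 1 4 -> bits=1100100
After insert 'ant': sets bits 0 6 -> bits=1100101
After insert 'dog': sets bits 0 2 3 -> bits=1111101
After insert 'ape': sets bits 1 4 5 -> bits=1111111
After insert 'elk': sets bits 2 4 -> bits=1111111
After insert 'koi': sets bits 3 4 -> bits=1111111
Not inserted: cat eel owl — query each against bits=1111111:
query cat: checks bit0=1, bit1=1, bit3=1 (all 1) -> maybe => FALSE POSITIVE
query eel: checks bit0=1, bit1=1, bit2=1 (all 1) -> maybe => FALSE POSITIVE
query owl: checks bit1=1, bit2=1, bit6=1 (all 1) -> maybe => FALSE POSITIVE
False positives (alphabetical): cat eel owl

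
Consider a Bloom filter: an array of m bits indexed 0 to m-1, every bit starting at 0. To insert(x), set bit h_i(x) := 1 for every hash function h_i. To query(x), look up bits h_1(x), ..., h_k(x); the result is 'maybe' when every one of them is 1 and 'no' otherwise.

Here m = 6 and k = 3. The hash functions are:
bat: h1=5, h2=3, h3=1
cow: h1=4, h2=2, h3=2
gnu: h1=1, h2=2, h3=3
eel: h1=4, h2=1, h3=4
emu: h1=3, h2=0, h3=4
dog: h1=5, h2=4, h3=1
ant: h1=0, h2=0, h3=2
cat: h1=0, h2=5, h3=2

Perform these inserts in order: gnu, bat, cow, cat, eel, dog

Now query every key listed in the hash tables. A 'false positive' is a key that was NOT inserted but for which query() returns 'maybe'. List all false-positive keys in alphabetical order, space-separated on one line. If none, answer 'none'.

Start: bits=000000
After insert 'gnu': sets bits 1 2 3 -> bits=011100
After insert 'bat': sets bits 1 3 5 -> bits=011101
After insert 'cow': sets bits 2 4 -> bits=011111
After insert 'cat': sets bits 0 2 5 -> bits=111111
After insert 'eel': sets bits 1 4 -> bits=111111
After insert 'dog': sets bits 1 4 5 -> bits=111111
Not inserted: ant emu — query each against bits=111111:
query ant: checks bit0=1, bit2=1 (all 1) -> maybe => FALSE POSITIVE
query emu: checks bit0=1, bit3=1, bit4=1 (all 1) -> maybe => FALSE POSITIVE
False positives (alphabetical): ant emu

Answer: ant emu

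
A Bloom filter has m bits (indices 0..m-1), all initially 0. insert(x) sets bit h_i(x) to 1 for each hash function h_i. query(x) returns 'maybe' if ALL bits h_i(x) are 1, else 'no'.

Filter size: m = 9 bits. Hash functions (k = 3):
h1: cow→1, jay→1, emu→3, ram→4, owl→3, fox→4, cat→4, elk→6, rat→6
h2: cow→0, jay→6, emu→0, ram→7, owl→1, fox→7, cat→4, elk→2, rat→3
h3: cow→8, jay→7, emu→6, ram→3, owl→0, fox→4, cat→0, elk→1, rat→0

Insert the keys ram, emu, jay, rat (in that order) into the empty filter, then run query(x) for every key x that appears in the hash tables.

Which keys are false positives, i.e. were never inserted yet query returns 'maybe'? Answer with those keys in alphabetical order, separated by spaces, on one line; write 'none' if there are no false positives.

Start: bits=000000000
After insert 'ram': sets bits 3 4 7 -> bits=000110010
After insert 'emu': sets bits 0 3 6 -> bits=100110110
After insert 'jay': sets bits 1 6 7 -> bits=110110110
After insert 'rat': sets bits 0 3 6 -> bits=110110110
Not inserted: cat cow elk fox owl — query each against bits=110110110:
query cat: checks bit0=1, bit4=1 (all 1) -> maybe => FALSE POSITIVE
query cow: checks bit0=1, bit1=1, bit8=0 (has a 0) -> no => not a false positive
query elk: checks bit1=1, bit2=0, bit6=1 (has a 0) -> no => not a false positive
query fox: checks bit4=1, bit7=1 (all 1) -> maybe => FALSE POSITIVE
query owl: checks bit0=1, bit1=1, bit3=1 (all 1) -> maybe => FALSE POSITIVE
False positives (alphabetical): cat fox owl

Answer: cat fox owl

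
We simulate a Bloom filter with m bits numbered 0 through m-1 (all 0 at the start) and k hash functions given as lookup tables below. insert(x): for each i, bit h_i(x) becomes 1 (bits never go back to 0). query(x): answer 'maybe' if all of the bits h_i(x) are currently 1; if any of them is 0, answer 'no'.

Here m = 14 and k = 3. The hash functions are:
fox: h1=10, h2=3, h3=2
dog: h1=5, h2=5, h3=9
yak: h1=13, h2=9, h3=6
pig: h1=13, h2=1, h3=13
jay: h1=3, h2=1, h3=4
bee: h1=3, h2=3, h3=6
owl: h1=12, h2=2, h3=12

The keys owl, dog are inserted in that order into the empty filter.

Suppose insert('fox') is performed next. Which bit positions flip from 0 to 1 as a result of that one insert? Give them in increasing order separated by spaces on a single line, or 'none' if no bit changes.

Start: bits=00000000000000
After insert 'owl': sets bits 2 12 -> bits=00100000000010
After insert 'dog': sets bits 5 9 -> bits=00100100010010
insert 'fox' would touch bits 2 3 10; currently bit2=1, bit3=0, bit10=0
Bits that are 0 among those (would change 0->1): 3 10

Answer: 3 10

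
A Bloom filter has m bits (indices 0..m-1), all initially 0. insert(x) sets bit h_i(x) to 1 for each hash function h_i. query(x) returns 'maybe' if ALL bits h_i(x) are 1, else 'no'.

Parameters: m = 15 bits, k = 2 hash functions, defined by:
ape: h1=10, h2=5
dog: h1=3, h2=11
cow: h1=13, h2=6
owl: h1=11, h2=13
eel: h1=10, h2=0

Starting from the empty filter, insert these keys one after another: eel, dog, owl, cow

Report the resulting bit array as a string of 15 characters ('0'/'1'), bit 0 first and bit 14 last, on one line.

Answer: 100100100011010

Derivation:
Start: bits=000000000000000
After insert 'eel': sets bits 0 10 -> bits=100000000010000
After insert 'dog': sets bits 3 11 -> bits=100100000011000
After insert 'owl': sets bits 11 13 -> bits=100100000011010
After insert 'cow': sets bits 6 13 -> bits=100100100011010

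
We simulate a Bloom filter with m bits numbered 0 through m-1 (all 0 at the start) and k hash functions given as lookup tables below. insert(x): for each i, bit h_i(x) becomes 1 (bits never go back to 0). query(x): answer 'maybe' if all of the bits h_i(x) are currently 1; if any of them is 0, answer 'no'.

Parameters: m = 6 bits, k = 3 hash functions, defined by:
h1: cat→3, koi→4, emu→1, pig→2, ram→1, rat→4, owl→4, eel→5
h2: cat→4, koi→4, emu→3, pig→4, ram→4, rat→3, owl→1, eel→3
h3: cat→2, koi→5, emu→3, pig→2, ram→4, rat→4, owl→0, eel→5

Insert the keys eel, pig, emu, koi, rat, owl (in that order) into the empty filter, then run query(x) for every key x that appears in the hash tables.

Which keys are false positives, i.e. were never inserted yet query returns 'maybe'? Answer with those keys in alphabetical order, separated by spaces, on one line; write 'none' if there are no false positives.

Answer: cat ram

Derivation:
Start: bits=000000
After insert 'eel': sets bits 3 5 -> bits=000101
After insert 'pig': sets bits 2 4 -> bits=001111
After insert 'emu': sets bits 1 3 -> bits=011111
After insert 'koi': sets bits 4 5 -> bits=011111
After insert 'rat': sets bits 3 4 -> bits=011111
After insert 'owl': sets bits 0 1 4 -> bits=111111
Not inserted: cat ram — query each against bits=111111:
query cat: checks bit2=1, bit3=1, bit4=1 (all 1) -> maybe => FALSE POSITIVE
query ram: checks bit1=1, bit4=1 (all 1) -> maybe => FALSE POSITIVE
False positives (alphabetical): cat ram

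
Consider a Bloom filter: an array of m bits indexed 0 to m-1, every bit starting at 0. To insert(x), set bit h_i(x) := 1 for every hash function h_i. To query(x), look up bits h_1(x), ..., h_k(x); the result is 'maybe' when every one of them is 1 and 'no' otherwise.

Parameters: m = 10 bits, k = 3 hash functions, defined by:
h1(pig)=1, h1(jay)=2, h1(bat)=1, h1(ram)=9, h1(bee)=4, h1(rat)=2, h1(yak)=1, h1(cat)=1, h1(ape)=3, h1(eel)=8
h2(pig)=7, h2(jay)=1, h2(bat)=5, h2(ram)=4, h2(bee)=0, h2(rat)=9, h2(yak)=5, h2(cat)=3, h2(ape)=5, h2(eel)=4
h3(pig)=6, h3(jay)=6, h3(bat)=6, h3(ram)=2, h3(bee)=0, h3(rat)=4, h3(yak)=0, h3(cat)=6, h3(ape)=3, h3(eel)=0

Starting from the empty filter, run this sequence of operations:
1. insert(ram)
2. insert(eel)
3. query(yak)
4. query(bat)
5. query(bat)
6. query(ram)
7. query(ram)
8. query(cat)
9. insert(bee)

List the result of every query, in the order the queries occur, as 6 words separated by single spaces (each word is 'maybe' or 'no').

Start: bits=0000000000
Op 1: insert ram -> sets bits 2 4 9 -> bits=0010100001
Op 2: insert eel -> sets bits 0 4 8 -> bits=1010100011
Op 3: query yak -> checks bit0=1, bit1=0, bit5=0 (has a 0) -> no
Op 4: query bat -> checks bit1=0, bit5=0, bit6=0 (has a 0) -> no
Op 5: query bat -> checks bit1=0, bit5=0, bit6=0 (has a 0) -> no
Op 6: query ram -> checks bit2=1, bit4=1, bit9=1 (all 1) -> maybe
Op 7: query ram -> checks bit2=1, bit4=1, bit9=1 (all 1) -> maybe
Op 8: query cat -> checks bit1=0, bit3=0, bit6=0 (has a 0) -> no
Op 9: insert bee -> sets bits 0 4 -> bits=1010100011
Query results in order: no no no maybe maybe no

Answer: no no no maybe maybe no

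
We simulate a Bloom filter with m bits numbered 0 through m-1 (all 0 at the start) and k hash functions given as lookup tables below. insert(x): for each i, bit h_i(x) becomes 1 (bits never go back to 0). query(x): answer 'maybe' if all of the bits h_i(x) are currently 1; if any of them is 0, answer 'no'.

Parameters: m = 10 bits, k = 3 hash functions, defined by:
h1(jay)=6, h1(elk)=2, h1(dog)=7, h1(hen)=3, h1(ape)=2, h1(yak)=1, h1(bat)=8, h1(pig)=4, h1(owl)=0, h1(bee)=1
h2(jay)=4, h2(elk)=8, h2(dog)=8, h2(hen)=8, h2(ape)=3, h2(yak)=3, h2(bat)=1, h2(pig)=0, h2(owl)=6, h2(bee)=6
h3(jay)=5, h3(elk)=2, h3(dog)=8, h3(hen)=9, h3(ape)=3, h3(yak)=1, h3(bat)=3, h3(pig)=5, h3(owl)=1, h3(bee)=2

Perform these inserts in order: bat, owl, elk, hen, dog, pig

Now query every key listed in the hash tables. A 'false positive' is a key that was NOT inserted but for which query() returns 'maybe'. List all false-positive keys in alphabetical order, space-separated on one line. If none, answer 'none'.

Answer: ape bee jay yak

Derivation:
Start: bits=0000000000
After insert 'bat': sets bits 1 3 8 -> bits=0101000010
After insert 'owl': sets bits 0 1 6 -> bits=1101001010
After insert 'elk': sets bits 2 8 -> bits=1111001010
After insert 'hen': sets bits 3 8 9 -> bits=1111001011
After insert 'dog': sets bits 7 8 -> bits=1111001111
After insert 'pig': sets bits 0 4 5 -> bits=1111111111
Not inserted: ape bee jay yak — query each against bits=1111111111:
query ape: checks bit2=1, bit3=1 (all 1) -> maybe => FALSE POSITIVE
query bee: checks bit1=1, bit2=1, bit6=1 (all 1) -> maybe => FALSE POSITIVE
query jay: checks bit4=1, bit5=1, bit6=1 (all 1) -> maybe => FALSE POSITIVE
query yak: checks bit1=1, bit3=1 (all 1) -> maybe => FALSE POSITIVE
False positives (alphabetical): ape bee jay yak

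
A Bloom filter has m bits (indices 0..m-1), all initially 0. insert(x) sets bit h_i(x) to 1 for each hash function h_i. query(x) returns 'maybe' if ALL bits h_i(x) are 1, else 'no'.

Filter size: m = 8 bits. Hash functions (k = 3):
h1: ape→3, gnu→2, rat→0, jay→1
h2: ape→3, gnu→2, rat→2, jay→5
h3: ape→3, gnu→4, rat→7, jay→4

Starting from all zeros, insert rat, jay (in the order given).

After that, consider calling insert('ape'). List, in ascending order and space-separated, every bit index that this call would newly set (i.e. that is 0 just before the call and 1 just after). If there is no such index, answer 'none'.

Start: bits=00000000
After insert 'rat': sets bits 0 2 7 -> bits=10100001
After insert 'jay': sets bits 1 4 5 -> bits=11101101
insert 'ape' would touch bits 3; currently bit3=0
Bits that are 0 among those (would change 0->1): 3

Answer: 3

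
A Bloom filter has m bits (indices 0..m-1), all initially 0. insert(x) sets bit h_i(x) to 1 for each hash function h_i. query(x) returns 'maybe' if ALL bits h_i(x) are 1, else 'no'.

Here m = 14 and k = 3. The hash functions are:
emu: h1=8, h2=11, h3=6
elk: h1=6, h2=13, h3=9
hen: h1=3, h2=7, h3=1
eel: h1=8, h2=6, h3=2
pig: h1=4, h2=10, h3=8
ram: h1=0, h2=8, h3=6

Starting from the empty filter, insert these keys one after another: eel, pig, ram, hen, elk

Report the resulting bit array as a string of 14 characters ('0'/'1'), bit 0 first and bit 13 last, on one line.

Answer: 11111011111001

Derivation:
Start: bits=00000000000000
After insert 'eel': sets bits 2 6 8 -> bits=00100010100000
After insert 'pig': sets bits 4 8 10 -> bits=00101010101000
After insert 'ram': sets bits 0 6 8 -> bits=10101010101000
After insert 'hen': sets bits 1 3 7 -> bits=11111011101000
After insert 'elk': sets bits 6 9 13 -> bits=11111011111001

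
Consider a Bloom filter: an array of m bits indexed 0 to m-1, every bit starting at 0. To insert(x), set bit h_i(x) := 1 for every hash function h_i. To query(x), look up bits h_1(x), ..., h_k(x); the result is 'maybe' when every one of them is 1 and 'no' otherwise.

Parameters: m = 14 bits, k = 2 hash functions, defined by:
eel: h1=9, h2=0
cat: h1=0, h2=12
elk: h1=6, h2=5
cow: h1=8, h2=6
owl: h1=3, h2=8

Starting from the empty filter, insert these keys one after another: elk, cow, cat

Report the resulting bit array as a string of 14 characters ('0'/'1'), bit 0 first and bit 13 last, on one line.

Answer: 10000110100010

Derivation:
Start: bits=00000000000000
After insert 'elk': sets bits 5 6 -> bits=00000110000000
After insert 'cow': sets bits 6 8 -> bits=00000110100000
After insert 'cat': sets bits 0 12 -> bits=10000110100010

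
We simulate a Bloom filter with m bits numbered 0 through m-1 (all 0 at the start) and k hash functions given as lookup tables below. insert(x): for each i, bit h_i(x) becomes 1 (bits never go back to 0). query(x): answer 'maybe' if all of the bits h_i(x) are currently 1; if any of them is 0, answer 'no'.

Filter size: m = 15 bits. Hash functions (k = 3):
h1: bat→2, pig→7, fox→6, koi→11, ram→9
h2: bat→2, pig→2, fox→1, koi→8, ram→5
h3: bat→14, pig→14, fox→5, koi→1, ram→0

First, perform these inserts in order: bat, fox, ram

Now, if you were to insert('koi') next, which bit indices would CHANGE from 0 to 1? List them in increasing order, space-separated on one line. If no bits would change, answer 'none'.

Answer: 8 11

Derivation:
Start: bits=000000000000000
After insert 'bat': sets bits 2 14 -> bits=001000000000001
After insert 'fox': sets bits 1 5 6 -> bits=011001100000001
After insert 'ram': sets bits 0 5 9 -> bits=111001100100001
insert 'koi' would touch bits 1 8 11; currently bit1=1, bit8=0, bit11=0
Bits that are 0 among those (would change 0->1): 8 11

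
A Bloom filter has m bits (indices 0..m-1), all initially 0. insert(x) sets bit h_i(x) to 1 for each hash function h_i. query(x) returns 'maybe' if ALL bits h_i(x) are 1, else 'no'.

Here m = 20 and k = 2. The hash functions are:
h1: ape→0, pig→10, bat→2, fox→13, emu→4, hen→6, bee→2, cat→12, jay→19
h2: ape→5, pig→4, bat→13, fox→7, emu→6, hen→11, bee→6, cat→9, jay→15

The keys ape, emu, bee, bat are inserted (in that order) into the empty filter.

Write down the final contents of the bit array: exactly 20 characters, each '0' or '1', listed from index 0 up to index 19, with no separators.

Start: bits=00000000000000000000
After insert 'ape': sets bits 0 5 -> bits=10000100000000000000
After insert 'emu': sets bits 4 6 -> bits=10001110000000000000
After insert 'bee': sets bits 2 6 -> bits=10101110000000000000
After insert 'bat': sets bits 2 13 -> bits=10101110000001000000

Answer: 10101110000001000000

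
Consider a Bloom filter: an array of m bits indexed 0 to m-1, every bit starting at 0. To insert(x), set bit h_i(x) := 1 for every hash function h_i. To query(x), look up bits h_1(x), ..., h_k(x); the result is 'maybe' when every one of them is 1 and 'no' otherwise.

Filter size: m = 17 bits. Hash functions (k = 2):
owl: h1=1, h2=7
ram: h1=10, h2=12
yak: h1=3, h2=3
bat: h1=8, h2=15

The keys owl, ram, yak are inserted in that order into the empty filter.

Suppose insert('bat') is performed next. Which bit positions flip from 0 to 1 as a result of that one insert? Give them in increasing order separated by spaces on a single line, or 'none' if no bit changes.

Answer: 8 15

Derivation:
Start: bits=00000000000000000
After insert 'owl': sets bits 1 7 -> bits=01000001000000000
After insert 'ram': sets bits 10 12 -> bits=01000001001010000
After insert 'yak': sets bits 3 -> bits=01010001001010000
insert 'bat' would touch bits 8 15; currently bit8=0, bit15=0
Bits that are 0 among those (would change 0->1): 8 15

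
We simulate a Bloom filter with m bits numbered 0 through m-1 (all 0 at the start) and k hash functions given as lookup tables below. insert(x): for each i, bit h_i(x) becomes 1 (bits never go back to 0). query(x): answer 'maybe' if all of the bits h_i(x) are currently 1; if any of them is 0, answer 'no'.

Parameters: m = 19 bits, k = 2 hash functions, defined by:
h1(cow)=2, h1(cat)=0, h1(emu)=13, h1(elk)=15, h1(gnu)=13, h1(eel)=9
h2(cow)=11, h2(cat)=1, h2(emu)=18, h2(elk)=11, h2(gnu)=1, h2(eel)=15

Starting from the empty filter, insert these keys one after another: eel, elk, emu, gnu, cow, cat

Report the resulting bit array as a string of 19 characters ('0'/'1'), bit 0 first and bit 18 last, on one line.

Answer: 1110000001010101001

Derivation:
Start: bits=0000000000000000000
After insert 'eel': sets bits 9 15 -> bits=0000000001000001000
After insert 'elk': sets bits 11 15 -> bits=0000000001010001000
After insert 'emu': sets bits 13 18 -> bits=0000000001010101001
After insert 'gnu': sets bits 1 13 -> bits=0100000001010101001
After insert 'cow': sets bits 2 11 -> bits=0110000001010101001
After insert 'cat': sets bits 0 1 -> bits=1110000001010101001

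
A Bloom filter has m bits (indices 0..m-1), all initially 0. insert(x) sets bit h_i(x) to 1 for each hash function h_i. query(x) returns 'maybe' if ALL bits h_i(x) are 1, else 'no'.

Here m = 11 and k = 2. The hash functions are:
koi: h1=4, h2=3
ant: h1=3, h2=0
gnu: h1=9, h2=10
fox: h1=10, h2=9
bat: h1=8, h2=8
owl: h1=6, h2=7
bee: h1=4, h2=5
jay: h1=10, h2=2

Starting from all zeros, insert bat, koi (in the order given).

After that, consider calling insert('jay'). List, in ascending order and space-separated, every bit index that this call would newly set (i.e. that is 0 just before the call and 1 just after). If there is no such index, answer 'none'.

Start: bits=00000000000
After insert 'bat': sets bits 8 -> bits=00000000100
After insert 'koi': sets bits 3 4 -> bits=00011000100
insert 'jay' would touch bits 2 10; currently bit2=0, bit10=0
Bits that are 0 among those (would change 0->1): 2 10

Answer: 2 10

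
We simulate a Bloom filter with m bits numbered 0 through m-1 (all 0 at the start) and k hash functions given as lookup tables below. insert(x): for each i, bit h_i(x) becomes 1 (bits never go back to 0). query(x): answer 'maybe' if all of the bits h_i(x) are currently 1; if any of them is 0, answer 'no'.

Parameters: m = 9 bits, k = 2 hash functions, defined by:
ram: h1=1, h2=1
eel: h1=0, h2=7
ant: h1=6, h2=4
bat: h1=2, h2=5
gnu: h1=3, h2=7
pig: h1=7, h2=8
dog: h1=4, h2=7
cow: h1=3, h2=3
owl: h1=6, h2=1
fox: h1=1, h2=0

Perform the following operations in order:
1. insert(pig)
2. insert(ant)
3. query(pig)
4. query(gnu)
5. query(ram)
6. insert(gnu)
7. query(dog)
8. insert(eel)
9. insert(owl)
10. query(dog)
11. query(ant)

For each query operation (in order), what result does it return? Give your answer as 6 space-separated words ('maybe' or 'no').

Answer: maybe no no maybe maybe maybe

Derivation:
Start: bits=000000000
Op 1: insert pig -> sets bits 7 8 -> bits=000000011
Op 2: insert ant -> sets bits 4 6 -> bits=000010111
Op 3: query pig -> checks bit7=1, bit8=1 (all 1) -> maybe
Op 4: query gnu -> checks bit3=0, bit7=1 (has a 0) -> no
Op 5: query ram -> checks bit1=0 (has a 0) -> no
Op 6: insert gnu -> sets bits 3 7 -> bits=000110111
Op 7: query dog -> checks bit4=1, bit7=1 (all 1) -> maybe
Op 8: insert eel -> sets bits 0 7 -> bits=100110111
Op 9: insert owl -> sets bits 1 6 -> bits=110110111
Op 10: query dog -> checks bit4=1, bit7=1 (all 1) -> maybe
Op 11: query ant -> checks bit4=1, bit6=1 (all 1) -> maybe
Query results in order: maybe no no maybe maybe maybe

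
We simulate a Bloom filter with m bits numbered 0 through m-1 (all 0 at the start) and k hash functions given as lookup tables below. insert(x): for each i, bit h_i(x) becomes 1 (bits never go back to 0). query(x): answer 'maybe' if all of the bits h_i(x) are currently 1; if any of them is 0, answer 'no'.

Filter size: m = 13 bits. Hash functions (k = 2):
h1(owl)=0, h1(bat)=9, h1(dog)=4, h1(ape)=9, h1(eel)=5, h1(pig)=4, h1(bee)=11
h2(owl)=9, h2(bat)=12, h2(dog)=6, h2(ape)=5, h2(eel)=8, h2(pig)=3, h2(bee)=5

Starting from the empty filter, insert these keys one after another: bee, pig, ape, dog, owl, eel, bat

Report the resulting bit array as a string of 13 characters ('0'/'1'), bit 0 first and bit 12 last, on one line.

Answer: 1001111011011

Derivation:
Start: bits=0000000000000
After insert 'bee': sets bits 5 11 -> bits=0000010000010
After insert 'pig': sets bits 3 4 -> bits=0001110000010
After insert 'ape': sets bits 5 9 -> bits=0001110001010
After insert 'dog': sets bits 4 6 -> bits=0001111001010
After insert 'owl': sets bits 0 9 -> bits=1001111001010
After insert 'eel': sets bits 5 8 -> bits=1001111011010
After insert 'bat': sets bits 9 12 -> bits=1001111011011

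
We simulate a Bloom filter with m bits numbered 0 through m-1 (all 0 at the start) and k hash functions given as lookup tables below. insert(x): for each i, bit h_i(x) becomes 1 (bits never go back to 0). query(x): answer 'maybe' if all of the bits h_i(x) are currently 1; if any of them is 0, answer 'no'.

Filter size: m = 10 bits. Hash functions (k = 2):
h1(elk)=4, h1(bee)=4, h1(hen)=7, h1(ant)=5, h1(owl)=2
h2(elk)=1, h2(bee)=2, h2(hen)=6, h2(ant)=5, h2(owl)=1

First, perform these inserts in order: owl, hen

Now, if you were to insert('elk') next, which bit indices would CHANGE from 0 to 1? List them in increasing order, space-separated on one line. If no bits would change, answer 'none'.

Start: bits=0000000000
After insert 'owl': sets bits 1 2 -> bits=0110000000
After insert 'hen': sets bits 6 7 -> bits=0110001100
insert 'elk' would touch bits 1 4; currently bit1=1, bit4=0
Bits that are 0 among those (would change 0->1): 4

Answer: 4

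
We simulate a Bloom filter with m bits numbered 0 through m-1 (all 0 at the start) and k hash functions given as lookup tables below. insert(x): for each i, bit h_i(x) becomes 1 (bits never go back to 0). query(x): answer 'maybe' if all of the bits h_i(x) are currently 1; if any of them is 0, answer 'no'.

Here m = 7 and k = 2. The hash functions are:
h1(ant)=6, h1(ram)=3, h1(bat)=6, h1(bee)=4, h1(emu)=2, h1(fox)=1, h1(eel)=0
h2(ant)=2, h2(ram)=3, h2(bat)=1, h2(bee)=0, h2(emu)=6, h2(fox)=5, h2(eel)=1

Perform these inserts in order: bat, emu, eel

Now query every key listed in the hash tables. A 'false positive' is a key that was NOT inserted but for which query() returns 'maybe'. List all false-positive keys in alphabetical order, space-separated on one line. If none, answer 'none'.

Start: bits=0000000
After insert 'bat': sets bits 1 6 -> bits=0100001
After insert 'emu': sets bits 2 6 -> bits=0110001
After insert 'eel': sets bits 0 1 -> bits=1110001
Not inserted: ant bee fox ram — query each against bits=1110001:
query ant: checks bit2=1, bit6=1 (all 1) -> maybe => FALSE POSITIVE
query bee: checks bit0=1, bit4=0 (has a 0) -> no => not a false positive
query fox: checks bit1=1, bit5=0 (has a 0) -> no => not a false positive
query ram: checks bit3=0 (has a 0) -> no => not a false positive
False positives (alphabetical): ant

Answer: ant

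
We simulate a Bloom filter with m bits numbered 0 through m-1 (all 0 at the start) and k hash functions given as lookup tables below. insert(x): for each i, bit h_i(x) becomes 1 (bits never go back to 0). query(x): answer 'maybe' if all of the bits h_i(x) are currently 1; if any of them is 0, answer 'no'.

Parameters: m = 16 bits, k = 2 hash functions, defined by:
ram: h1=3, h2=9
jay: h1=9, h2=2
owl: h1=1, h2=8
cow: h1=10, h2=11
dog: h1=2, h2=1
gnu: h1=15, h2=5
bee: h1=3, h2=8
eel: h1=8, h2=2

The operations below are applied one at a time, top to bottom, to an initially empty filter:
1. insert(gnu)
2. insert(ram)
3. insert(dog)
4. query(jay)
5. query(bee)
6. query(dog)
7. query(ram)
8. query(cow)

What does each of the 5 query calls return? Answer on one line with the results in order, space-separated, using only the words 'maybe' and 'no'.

Answer: maybe no maybe maybe no

Derivation:
Start: bits=0000000000000000
Op 1: insert gnu -> sets bits 5 15 -> bits=0000010000000001
Op 2: insert ram -> sets bits 3 9 -> bits=0001010001000001
Op 3: insert dog -> sets bits 1 2 -> bits=0111010001000001
Op 4: query jay -> checks bit2=1, bit9=1 (all 1) -> maybe
Op 5: query bee -> checks bit3=1, bit8=0 (has a 0) -> no
Op 6: query dog -> checks bit1=1, bit2=1 (all 1) -> maybe
Op 7: query ram -> checks bit3=1, bit9=1 (all 1) -> maybe
Op 8: query cow -> checks bit10=0, bit11=0 (has a 0) -> no
Query results in order: maybe no maybe maybe no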